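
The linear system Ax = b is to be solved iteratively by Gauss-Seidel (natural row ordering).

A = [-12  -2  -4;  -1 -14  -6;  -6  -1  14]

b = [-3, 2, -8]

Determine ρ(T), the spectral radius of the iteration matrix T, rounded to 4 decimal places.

Diagonal D = diag(-12, -14, 14); L, U strict lower/upper.
T_GS = -(D+L)⁻¹U: row 0 first, T[0,1] = -(-2)/(-12) = -0.1667; later rows by forward substitution.
  T[0,:] = [+0.0000 -0.1667 -0.3333]
  T[1,:] = [+0.0000 +0.0119 -0.4048]
  T[2,:] = [+0.0000 -0.0706 -0.1718]
moduli |λ_i(T)| = 0.2723, 0.1124, 0.0000.
spectral radius ρ = 0.2723; 0.2723 < 1 ⇒ converges.

0.2723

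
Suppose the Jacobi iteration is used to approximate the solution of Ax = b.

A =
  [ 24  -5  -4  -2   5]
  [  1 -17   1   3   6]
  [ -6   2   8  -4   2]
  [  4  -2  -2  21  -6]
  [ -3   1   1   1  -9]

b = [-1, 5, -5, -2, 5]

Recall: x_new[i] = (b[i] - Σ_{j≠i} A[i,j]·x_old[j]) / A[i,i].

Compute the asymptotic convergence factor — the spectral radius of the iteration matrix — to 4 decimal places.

0.5516

A = D + L + U where D = diag(24, -17, 8, 21, -9).
Jacobi T = -D⁻¹(L+U): T[4,3] = -(1)/(-9) = +0.1111; T[4,4] = 0.
  T[0,:] = [+0.0000, +0.2083, +0.1667, +0.0833, -0.2083]
  T[1,:] = [+0.0588, +0.0000, +0.0588, +0.1765, +0.3529]
  T[2,:] = [+0.7500, -0.2500, +0.0000, +0.5000, -0.2500]
  T[3,:] = [-0.1905, +0.0952, +0.0952, +0.0000, +0.2857]
  T[4,:] = [-0.3333, +0.1111, +0.1111, +0.1111, +0.0000]
|eigenvalues of T|: 0.5516, 0.3374, 0.3374, 0.1839, 0.0623.
ρ = 0.5516; 0.5516 < 1 ⇒ converges.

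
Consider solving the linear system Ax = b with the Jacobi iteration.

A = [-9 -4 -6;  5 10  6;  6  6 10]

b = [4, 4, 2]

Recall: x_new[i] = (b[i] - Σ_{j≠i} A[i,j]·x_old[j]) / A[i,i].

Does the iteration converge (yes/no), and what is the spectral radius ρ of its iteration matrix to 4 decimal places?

no, ρ = 1.1394

Diagonal D = diag(-9, 10, 10); L, U strict lower/upper.
T_J = -D⁻¹(L+U): T[2,0] = -(6)/(10) = -0.6000; T[2,2] = 0.
  T[0,:] = [+0.0000  -0.4444  -0.6667]
  T[1,:] = [-0.5000  +0.0000  -0.6000]
  T[2,:] = [-0.6000  -0.6000  +0.0000]
|roots of det(T-λI)|: 1.1394, 0.6623, 0.4770.
ρ = 1.1394; 1.1394 > 1, so it fails to converge.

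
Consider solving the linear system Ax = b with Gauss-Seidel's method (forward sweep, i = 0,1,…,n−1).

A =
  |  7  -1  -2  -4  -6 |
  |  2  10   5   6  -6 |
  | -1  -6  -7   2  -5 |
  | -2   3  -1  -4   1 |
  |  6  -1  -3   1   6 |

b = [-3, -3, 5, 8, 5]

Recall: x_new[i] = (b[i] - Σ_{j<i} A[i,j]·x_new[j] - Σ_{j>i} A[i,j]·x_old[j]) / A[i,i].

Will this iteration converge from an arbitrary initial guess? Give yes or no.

Diagonal D = diag(7, 10, -7, -4, 6); L, U strict lower/upper.
GS T = -(D+L)⁻¹U: row 0 first, T[0,3] = -(-4)/(7) = +0.5714; later rows by forward substitution.
  T[0,:] = [+0.0000 +0.1429 +0.2857 +0.5714 +0.8571]
  T[1,:] = [+0.0000 -0.0286 -0.5571 -0.7143 +0.4286]
  T[2,:] = [+0.0000 +0.0041 +0.4367 +0.8163 -1.2041]
  T[3,:] = [+0.0000 -0.0939 -0.6699 -1.0255 +0.4439]
  T[4,:] = [+0.0000 -0.1299 -0.0486 -0.1114 -1.4617]
|roots of det(T-λI)|: 1.4799, 0.3605, 0.3605, 0.0265, 0.0000.
spectral radius ρ = 1.4799; 1.4799 > 1 ⇒ diverges.

no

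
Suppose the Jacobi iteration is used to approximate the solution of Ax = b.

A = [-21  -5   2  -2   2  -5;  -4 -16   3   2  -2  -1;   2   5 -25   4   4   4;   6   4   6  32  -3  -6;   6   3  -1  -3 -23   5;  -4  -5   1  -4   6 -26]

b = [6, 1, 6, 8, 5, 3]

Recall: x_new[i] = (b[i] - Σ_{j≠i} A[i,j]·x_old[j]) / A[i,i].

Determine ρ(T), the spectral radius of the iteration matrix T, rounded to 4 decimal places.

Split A = D + L + U, D = diag(-21, -16, -25, 32, -23, -26).
Jacobi T = -D⁻¹(L+U): T[5,2] = -(1)/(-26) = +0.0385; T[5,5] = 0.
  T[0,:] = [+0.0000, -0.2381, +0.0952, -0.0952, +0.0952, -0.2381]
  T[1,:] = [-0.2500, +0.0000, +0.1875, +0.1250, -0.1250, -0.0625]
  T[2,:] = [+0.0800, +0.2000, +0.0000, +0.1600, +0.1600, +0.1600]
  T[3,:] = [-0.1875, -0.1250, -0.1875, +0.0000, +0.0938, +0.1875]
  T[4,:] = [+0.2609, +0.1304, -0.0435, -0.1304, +0.0000, +0.2174]
  T[5,:] = [-0.1538, -0.1923, +0.0385, -0.1538, +0.2308, +0.0000]
eigenvalue magnitudes: 0.5082, 0.2585, 0.2585, 0.2209, 0.2209, 0.1456.
spectral radius ρ = 0.5082; 0.5082 < 1, so it converges for any x₀.

0.5082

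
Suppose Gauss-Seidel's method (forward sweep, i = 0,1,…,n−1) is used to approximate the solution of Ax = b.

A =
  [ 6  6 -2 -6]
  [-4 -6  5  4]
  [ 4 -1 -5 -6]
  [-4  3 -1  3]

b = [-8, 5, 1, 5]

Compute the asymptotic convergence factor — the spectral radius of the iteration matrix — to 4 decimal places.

1.5392

Write A = D+L+U with D = diag(6, -6, -5, 3).
GS T = -(D+L)⁻¹U: row 0 first, T[0,2] = -(-2)/(6) = +0.3333; later rows by forward substitution.
  T[0,:] = [+0.0000, -1.0000, +0.3333, +1.0000]
  T[1,:] = [+0.0000, +0.6667, +0.6111, +0.0000]
  T[2,:] = [+0.0000, -0.9333, +0.1444, -0.4000]
  T[3,:] = [+0.0000, -2.3111, -0.1185, +1.2000]
|λ(T)| sorted: 1.5392, 0.9307, 0.9307, 0.0000.
ρ = 1.5392; 1.5392 > 1 ⇒ diverges.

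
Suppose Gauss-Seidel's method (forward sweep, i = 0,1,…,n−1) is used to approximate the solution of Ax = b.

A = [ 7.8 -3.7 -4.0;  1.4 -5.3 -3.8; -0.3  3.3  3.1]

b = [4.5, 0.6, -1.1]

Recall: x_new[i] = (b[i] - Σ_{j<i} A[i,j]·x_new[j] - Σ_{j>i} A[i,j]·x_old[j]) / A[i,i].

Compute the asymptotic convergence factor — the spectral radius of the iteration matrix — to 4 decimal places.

0.7501

Let D = diag(7.8, -5.3, 3.1); L, U the strict triangles.
GS T = -(D+L)⁻¹U: row 0 first, T[0,2] = -(-4)/(7.8) = +0.5128; later rows by forward substitution.
  T[0,:] = [+0.0000  +0.4744  +0.5128]
  T[1,:] = [+0.0000  +0.1253  -0.5815]
  T[2,:] = [+0.0000  -0.0875  +0.6687]
|eigenvalues of T|: 0.7501, 0.0439, 0.0000.
spectral radius ρ = 0.7501; 0.7501 < 1, so it converges for any x₀.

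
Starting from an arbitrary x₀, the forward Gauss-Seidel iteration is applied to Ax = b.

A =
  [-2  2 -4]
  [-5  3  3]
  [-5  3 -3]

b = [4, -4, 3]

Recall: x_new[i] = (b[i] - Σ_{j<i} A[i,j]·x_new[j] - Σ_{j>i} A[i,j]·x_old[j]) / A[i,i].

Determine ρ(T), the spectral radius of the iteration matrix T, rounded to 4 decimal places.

1.6667

A = D + L + U where D = diag(-2, 3, -3).
Gauss-Seidel: T = -(D+L)⁻¹U, row 0 first, T[0,2] = -(-4)/(-2) = -2.0000; later rows by forward substitution.
  T[0,:] = [+0.0000, +1.0000, -2.0000]
  T[1,:] = [+0.0000, +1.6667, -4.3333]
  T[2,:] = [+0.0000, +0.0000, -1.0000]
moduli |λ_i(T)| = 1.6667, 1.0000, 0.0000.
ρ(T) = max|λ| = 1.6667; 1.6667 > 1 ⇒ diverges.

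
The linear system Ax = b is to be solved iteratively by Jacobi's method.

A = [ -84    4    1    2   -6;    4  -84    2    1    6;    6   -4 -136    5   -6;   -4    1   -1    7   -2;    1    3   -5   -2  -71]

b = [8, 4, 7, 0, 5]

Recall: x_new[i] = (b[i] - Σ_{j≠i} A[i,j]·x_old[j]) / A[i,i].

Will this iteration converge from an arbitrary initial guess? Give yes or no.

Split A = D + L + U, D = diag(-84, -84, -136, 7, -71).
Jacobi: T = -D⁻¹(L+U), T[2,1] = -(-4)/(-136) = -0.0294; T[2,2] = 0.
  T[0,:] = [+0.0000 +0.0476 +0.0119 +0.0238 -0.0714]
  T[1,:] = [+0.0476 +0.0000 +0.0238 +0.0119 +0.0714]
  T[2,:] = [+0.0441 -0.0294 +0.0000 +0.0368 -0.0441]
  T[3,:] = [+0.5714 -0.1429 +0.1429 +0.0000 +0.2857]
  T[4,:] = [+0.0141 +0.0423 -0.0704 -0.0282 +0.0000]
eigenvalue magnitudes: 0.1567, 0.1022, 0.1022, 0.0836, 0.0618.
spectral radius ρ = 0.1567; 0.1567 < 1: convergent.

yes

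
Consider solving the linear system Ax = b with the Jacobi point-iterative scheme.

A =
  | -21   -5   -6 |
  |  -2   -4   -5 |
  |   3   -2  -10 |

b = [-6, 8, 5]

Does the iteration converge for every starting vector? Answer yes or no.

Split A = D + L + U, D = diag(-21, -4, -10).
Jacobi T = -D⁻¹(L+U): T[0,2] = -(-6)/(-21) = -0.2857; T[0,0] = 0.
  T[0,:] = [+0.0000  -0.2381  -0.2857]
  T[1,:] = [-0.5000  +0.0000  -1.2500]
  T[2,:] = [+0.3000  -0.2000  +0.0000]
|eigenvalues of T|: 0.6178, 0.3135, 0.3135.
ρ(T) = max|λ| = 0.6178; 0.6178 < 1: convergent.

yes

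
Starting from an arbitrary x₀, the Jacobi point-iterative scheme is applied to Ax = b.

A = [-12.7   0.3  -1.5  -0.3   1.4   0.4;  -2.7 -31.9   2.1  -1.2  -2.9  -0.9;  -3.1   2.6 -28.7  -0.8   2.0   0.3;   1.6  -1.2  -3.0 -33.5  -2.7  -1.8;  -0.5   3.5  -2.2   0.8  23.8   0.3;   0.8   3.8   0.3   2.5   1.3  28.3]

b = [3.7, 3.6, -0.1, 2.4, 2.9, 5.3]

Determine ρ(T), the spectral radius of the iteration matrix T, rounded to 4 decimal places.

0.2083

A = D + L + U where D = diag(-12.7, -31.9, -28.7, -33.5, 23.8, 28.3).
T_J = -D⁻¹(L+U): T[4,5] = -(0.3)/(23.8) = -0.0126; T[4,4] = 0.
  T[0,:] = [+0.0000, +0.0236, -0.1181, -0.0236, +0.1102, +0.0315]
  T[1,:] = [-0.0846, +0.0000, +0.0658, -0.0376, -0.0909, -0.0282]
  T[2,:] = [-0.1080, +0.0906, +0.0000, -0.0279, +0.0697, +0.0105]
  T[3,:] = [+0.0478, -0.0358, -0.0896, +0.0000, -0.0806, -0.0537]
  T[4,:] = [+0.0210, -0.1471, +0.0924, -0.0336, +0.0000, -0.0126]
  T[5,:] = [-0.0283, -0.1343, -0.0106, -0.0883, -0.0459, +0.0000]
|roots of det(T-λI)|: 0.2083, 0.1731, 0.1254, 0.1191, 0.0387, 0.0028.
ρ(T) = max|λ| = 0.2083; 0.2083 < 1: convergent.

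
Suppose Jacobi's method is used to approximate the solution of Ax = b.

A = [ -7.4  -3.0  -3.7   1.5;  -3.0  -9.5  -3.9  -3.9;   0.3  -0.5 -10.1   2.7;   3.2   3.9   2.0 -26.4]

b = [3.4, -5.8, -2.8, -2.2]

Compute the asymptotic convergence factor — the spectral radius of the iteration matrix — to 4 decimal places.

Let D = diag(-7.4, -9.5, -10.1, -26.4); L, U the strict triangles.
T_J = -D⁻¹(L+U): T[1,2] = -(-3.9)/(-9.5) = -0.4105; T[1,1] = 0.
  T[0,:] = [+0.0000, -0.4054, -0.5000, +0.2027]
  T[1,:] = [-0.3158, +0.0000, -0.4105, -0.4105]
  T[2,:] = [+0.0297, -0.0495, +0.0000, +0.2673]
  T[3,:] = [+0.1212, +0.1477, +0.0758, +0.0000]
|roots of det(T-λI)|: 0.4484, 0.3318, 0.2115, 0.2115.
ρ(T) = max|λ| = 0.4484; 0.4484 < 1 ⇒ converges.

0.4484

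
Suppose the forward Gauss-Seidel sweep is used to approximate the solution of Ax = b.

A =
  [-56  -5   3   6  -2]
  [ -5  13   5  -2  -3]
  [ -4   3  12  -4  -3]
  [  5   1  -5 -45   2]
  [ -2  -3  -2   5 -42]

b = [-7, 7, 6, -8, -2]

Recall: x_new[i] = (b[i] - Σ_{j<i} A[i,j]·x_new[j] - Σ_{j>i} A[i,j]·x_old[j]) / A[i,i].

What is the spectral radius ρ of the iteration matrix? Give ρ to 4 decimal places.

0.1559

Let D = diag(-56, 13, 12, -45, -42); L, U the strict triangles.
GS T = -(D+L)⁻¹U: row 0 first, T[0,2] = -(3)/(-56) = +0.0536; later rows by forward substitution.
  T[0,:] = [+0.0000  -0.0893  +0.0536  +0.1071  -0.0357]
  T[1,:] = [+0.0000  -0.0343  -0.3640  +0.1951  +0.2170]
  T[2,:] = [+0.0000  -0.0212  +0.1089  +0.3203  +0.1838]
  T[3,:] = [+0.0000  -0.0083  -0.0142  -0.0193  +0.0249]
  T[4,:] = [+0.0000  +0.0067  +0.0166  -0.0366  -0.0196]
moduli |λ_i(T)| = 0.1559, 0.0979, 0.0979, 0.0162, 0.0000.
ρ(T) = max|λ| = 0.1559; 0.1559 < 1, so it converges for any x₀.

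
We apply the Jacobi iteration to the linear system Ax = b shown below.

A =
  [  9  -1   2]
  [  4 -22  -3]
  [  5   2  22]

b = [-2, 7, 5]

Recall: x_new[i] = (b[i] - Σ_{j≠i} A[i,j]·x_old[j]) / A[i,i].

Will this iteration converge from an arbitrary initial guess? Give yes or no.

yes

Split A = D + L + U, D = diag(9, -22, 22).
Jacobi T = -D⁻¹(L+U): T[0,2] = -(2)/(9) = -0.2222; T[0,0] = 0.
  T[0,:] = [+0.0000  +0.1111  -0.2222]
  T[1,:] = [+0.1818  +0.0000  -0.1364]
  T[2,:] = [-0.2273  -0.0909  +0.0000]
|eigenvalues of T|: 0.3241, 0.2277, 0.0964.
ρ = 0.3241; 0.3241 < 1, so it converges for any x₀.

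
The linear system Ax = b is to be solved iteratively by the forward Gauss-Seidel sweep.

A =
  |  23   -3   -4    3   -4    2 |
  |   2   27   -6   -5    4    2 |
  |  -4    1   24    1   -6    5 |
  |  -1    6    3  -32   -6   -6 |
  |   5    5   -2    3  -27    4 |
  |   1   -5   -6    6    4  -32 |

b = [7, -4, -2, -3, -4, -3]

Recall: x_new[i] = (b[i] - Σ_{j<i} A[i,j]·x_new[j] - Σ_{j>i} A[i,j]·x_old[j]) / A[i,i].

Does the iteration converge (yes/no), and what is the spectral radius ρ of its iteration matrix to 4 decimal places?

Diagonal D = diag(23, 27, 24, -32, -27, -32); L, U strict lower/upper.
Gauss-Seidel: T = -(D+L)⁻¹U, row 0 first, T[0,4] = -(-4)/(23) = +0.1739; later rows by forward substitution.
  T[0,:] = [+0.0000, +0.1304, +0.1739, -0.1304, +0.1739, -0.0870]
  T[1,:] = [+0.0000, -0.0097, +0.2093, +0.1948, -0.1610, -0.0676]
  T[2,:] = [+0.0000, +0.0221, +0.0203, -0.0715, +0.2857, -0.2200]
  T[3,:] = [+0.0000, -0.0038, +0.0357, +0.0339, -0.1963, -0.2181]
  T[4,:] = [+0.0000, +0.0203, +0.0734, +0.0210, -0.0406, +0.1116]
  T[5,:] = [+0.0000, +0.0033, -0.0152, -0.0121, -0.0649, +0.0222]
|eigenvalues of T|: 0.1779, 0.1080, 0.1080, 0.0225, 0.0225, 0.0000.
spectral radius ρ = 0.1779; 0.1779 < 1 ⇒ converges.

yes, ρ = 0.1779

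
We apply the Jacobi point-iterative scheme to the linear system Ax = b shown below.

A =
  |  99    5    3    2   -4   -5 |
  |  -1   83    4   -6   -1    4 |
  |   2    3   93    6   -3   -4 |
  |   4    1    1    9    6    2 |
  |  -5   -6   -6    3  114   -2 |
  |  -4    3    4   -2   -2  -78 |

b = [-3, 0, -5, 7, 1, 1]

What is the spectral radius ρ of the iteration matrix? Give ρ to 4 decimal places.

Diagonal D = diag(99, 83, 93, 9, 114, -78); L, U strict lower/upper.
Jacobi T = -D⁻¹(L+U): T[0,3] = -(2)/(99) = -0.0202; T[0,0] = 0.
  T[0,:] = [+0.0000 -0.0505 -0.0303 -0.0202 +0.0404 +0.0505]
  T[1,:] = [+0.0120 +0.0000 -0.0482 +0.0723 +0.0120 -0.0482]
  T[2,:] = [-0.0215 -0.0323 +0.0000 -0.0645 +0.0323 +0.0430]
  T[3,:] = [-0.4444 -0.1111 -0.1111 +0.0000 -0.6667 -0.2222]
  T[4,:] = [+0.0439 +0.0526 +0.0526 -0.0263 +0.0000 +0.0175]
  T[5,:] = [-0.0513 +0.0385 +0.0513 -0.0256 -0.0256 +0.0000]
|roots of det(T-λI)|: 0.2079, 0.1469, 0.0793, 0.0395, 0.0395, 0.0265.
spectral radius ρ = 0.2079; 0.2079 < 1, so it converges for any x₀.

0.2079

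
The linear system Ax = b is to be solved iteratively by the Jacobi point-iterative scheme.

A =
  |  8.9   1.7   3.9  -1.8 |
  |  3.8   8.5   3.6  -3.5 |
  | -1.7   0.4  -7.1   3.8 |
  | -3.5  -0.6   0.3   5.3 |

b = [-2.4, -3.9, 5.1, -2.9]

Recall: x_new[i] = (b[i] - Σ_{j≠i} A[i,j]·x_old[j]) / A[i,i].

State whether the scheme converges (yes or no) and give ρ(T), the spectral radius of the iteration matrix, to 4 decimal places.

Split A = D + L + U, D = diag(8.9, 8.5, -7.1, 5.3).
T_J = -D⁻¹(L+U): T[1,3] = -(-3.5)/(8.5) = +0.4118; T[1,1] = 0.
  T[0,:] = [+0.0000, -0.1910, -0.4382, +0.2022]
  T[1,:] = [-0.4471, +0.0000, -0.4235, +0.4118]
  T[2,:] = [-0.2394, +0.0563, +0.0000, +0.5352]
  T[3,:] = [+0.6604, +0.1132, -0.0566, +0.0000]
|eigenvalues of T|: 0.8210, 0.4910, 0.4910, 0.1828.
ρ = 0.8210; 0.8210 < 1 ⇒ converges.

yes, ρ = 0.8210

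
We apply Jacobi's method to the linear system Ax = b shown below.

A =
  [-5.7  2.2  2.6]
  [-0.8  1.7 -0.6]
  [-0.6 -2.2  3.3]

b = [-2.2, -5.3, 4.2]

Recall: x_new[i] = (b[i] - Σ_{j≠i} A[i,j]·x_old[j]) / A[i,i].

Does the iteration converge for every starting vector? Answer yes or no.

yes

Diagonal D = diag(-5.7, 1.7, 3.3); L, U strict lower/upper.
T_J = -D⁻¹(L+U): T[0,2] = -(2.6)/(-5.7) = +0.4561; T[0,0] = 0.
  T[0,:] = [+0.0000, +0.3860, +0.4561]
  T[1,:] = [+0.4706, +0.0000, +0.3529]
  T[2,:] = [+0.1818, +0.6667, +0.0000]
|eigenvalues of T|: 0.8369, 0.4479, 0.4479.
ρ = 0.8369; 0.8369 < 1: convergent.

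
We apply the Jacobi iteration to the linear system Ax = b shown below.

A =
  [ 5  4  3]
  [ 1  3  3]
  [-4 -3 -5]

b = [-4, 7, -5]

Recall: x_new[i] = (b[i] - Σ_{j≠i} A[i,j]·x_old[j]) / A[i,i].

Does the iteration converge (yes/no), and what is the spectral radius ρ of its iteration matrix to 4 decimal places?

no, ρ = 1.3778

A = D + L + U where D = diag(5, 3, -5).
Jacobi: T = -D⁻¹(L+U), T[0,2] = -(3)/(5) = -0.6000; T[0,0] = 0.
  T[0,:] = [+0.0000 -0.8000 -0.6000]
  T[1,:] = [-0.3333 +0.0000 -1.0000]
  T[2,:] = [-0.8000 -0.6000 +0.0000]
eigenvalue magnitudes: 1.3778, 0.7427, 0.7427.
ρ(T) = max|λ| = 1.3778; 1.3778 > 1 ⇒ diverges.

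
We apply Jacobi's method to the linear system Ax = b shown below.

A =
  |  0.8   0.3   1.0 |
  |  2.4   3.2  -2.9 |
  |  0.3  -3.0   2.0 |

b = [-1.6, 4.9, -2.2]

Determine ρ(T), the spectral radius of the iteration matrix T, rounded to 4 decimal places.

1.6471

Write A = D+L+U with D = diag(0.8, 3.2, 2).
Jacobi: T = -D⁻¹(L+U), T[2,1] = -(-3)/(2) = +1.5000; T[2,2] = 0.
  T[0,:] = [+0.0000 -0.3750 -1.2500]
  T[1,:] = [-0.7500 +0.0000 +0.9062]
  T[2,:] = [-0.1500 +1.5000 +0.0000]
eigenvalue magnitudes: 1.6471, 0.9406, 0.9406.
spectral radius ρ = 1.6471; 1.6471 > 1, so it fails to converge.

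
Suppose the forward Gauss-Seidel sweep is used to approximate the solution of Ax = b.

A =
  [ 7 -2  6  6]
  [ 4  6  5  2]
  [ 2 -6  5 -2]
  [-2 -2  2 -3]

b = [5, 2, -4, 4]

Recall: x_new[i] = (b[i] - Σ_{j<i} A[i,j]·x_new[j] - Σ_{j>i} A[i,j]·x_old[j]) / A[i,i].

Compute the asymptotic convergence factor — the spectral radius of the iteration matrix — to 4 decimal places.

1.5862

Write A = D+L+U with D = diag(7, 6, 5, -3).
T_GS = -(D+L)⁻¹U: row 0 first, T[0,2] = -(6)/(7) = -0.8571; later rows by forward substitution.
  T[0,:] = [+0.0000  +0.2857  -0.8571  -0.8571]
  T[1,:] = [+0.0000  -0.1905  -0.2619  +0.2381]
  T[2,:] = [+0.0000  -0.3429  +0.0286  +1.0286]
  T[3,:] = [+0.0000  -0.2921  +0.7651  +1.0984]
|λ(T)| sorted: 1.5862, 0.5808, 0.0689, 0.0000.
ρ = 1.5862; 1.5862 > 1: divergent.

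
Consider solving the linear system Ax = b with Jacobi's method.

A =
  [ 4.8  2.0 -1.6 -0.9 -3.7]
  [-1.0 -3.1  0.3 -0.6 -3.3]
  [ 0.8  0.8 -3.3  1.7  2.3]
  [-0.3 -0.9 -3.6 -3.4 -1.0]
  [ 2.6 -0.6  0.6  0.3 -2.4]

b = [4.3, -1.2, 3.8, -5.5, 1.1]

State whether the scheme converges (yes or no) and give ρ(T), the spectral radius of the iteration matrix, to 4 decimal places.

Diagonal D = diag(4.8, -3.1, -3.3, -3.4, -2.4); L, U strict lower/upper.
Jacobi: T = -D⁻¹(L+U), T[3,4] = -(-1)/(-3.4) = -0.2941; T[3,3] = 0.
  T[0,:] = [+0.0000 -0.4167 +0.3333 +0.1875 +0.7708]
  T[1,:] = [-0.3226 +0.0000 +0.0968 -0.1935 -1.0645]
  T[2,:] = [+0.2424 +0.2424 +0.0000 +0.5152 +0.6970]
  T[3,:] = [-0.0882 -0.2647 -1.0588 +0.0000 -0.2941]
  T[4,:] = [+1.0833 -0.2500 +0.2500 +0.1250 +0.0000]
|eigenvalues of T|: 1.3018, 0.8088, 0.8088, 0.6043, 0.6043.
spectral radius ρ = 1.3018; 1.3018 > 1: divergent.

no, ρ = 1.3018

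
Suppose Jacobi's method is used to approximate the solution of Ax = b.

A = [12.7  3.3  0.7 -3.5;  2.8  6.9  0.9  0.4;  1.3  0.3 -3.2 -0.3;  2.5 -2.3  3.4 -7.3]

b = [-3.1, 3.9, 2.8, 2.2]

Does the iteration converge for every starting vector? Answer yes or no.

yes

Write A = D+L+U with D = diag(12.7, 6.9, -3.2, -7.3).
Jacobi T = -D⁻¹(L+U): T[2,1] = -(0.3)/(-3.2) = +0.0938; T[2,2] = 0.
  T[0,:] = [+0.0000 -0.2598 -0.0551 +0.2756]
  T[1,:] = [-0.4058 +0.0000 -0.1304 -0.0580]
  T[2,:] = [+0.4062 +0.0938 +0.0000 -0.0938]
  T[3,:] = [+0.3425 -0.3151 +0.4658 +0.0000]
eigenvalue magnitudes: 0.5847, 0.3961, 0.3961, 0.0917.
spectral radius ρ = 0.5847; 0.5847 < 1, so it converges for any x₀.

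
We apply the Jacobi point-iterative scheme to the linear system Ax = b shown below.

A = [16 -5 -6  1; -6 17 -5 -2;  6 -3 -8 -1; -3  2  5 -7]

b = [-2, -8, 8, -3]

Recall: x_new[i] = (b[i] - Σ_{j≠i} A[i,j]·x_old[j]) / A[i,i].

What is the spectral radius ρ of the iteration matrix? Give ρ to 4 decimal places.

0.6475

Diagonal D = diag(16, 17, -8, -7); L, U strict lower/upper.
Jacobi T = -D⁻¹(L+U): T[2,0] = -(6)/(-8) = +0.7500; T[2,2] = 0.
  T[0,:] = [+0.0000 +0.3125 +0.3750 -0.0625]
  T[1,:] = [+0.3529 +0.0000 +0.2941 +0.1176]
  T[2,:] = [+0.7500 -0.3750 +0.0000 -0.1250]
  T[3,:] = [-0.4286 +0.2857 +0.7143 +0.0000]
|roots of det(T-λI)|: 0.6475, 0.5119, 0.3122, 0.3122.
ρ(T) = max|λ| = 0.6475; 0.6475 < 1, so it converges for any x₀.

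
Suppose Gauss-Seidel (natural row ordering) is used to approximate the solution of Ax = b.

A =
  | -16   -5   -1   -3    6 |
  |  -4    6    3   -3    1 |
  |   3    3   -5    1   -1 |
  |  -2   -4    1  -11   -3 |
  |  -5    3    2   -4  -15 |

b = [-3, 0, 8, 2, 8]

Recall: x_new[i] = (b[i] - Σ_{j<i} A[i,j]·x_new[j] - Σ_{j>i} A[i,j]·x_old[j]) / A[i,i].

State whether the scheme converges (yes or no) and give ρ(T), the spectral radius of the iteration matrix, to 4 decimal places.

yes, ρ = 0.7625

A = D + L + U where D = diag(-16, 6, -5, -11, -15).
T_GS = -(D+L)⁻¹U: row 0 first, T[0,3] = -(-3)/(-16) = -0.1875; later rows by forward substitution.
  T[0,:] = [+0.0000, -0.3125, -0.0625, -0.1875, +0.3750]
  T[1,:] = [+0.0000, -0.2083, -0.5417, +0.3750, +0.0833]
  T[2,:] = [+0.0000, -0.3125, -0.3625, +0.3125, +0.0750]
  T[3,:] = [+0.0000, +0.1042, +0.1754, -0.0739, -0.3644]
  T[4,:] = [+0.0000, -0.0069, -0.1826, +0.1989, -0.0012]
|λ(T)| sorted: 0.7625, 0.1768, 0.1768, 0.1192, 0.0000.
spectral radius ρ = 0.7625; 0.7625 < 1, so it converges for any x₀.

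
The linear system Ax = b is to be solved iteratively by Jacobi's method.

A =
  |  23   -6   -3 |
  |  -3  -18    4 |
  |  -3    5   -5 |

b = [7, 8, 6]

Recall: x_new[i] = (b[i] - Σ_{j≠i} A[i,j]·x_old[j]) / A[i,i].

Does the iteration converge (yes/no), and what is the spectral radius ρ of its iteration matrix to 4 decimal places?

yes, ρ = 0.4699

Split A = D + L + U, D = diag(23, -18, -5).
Jacobi: T = -D⁻¹(L+U), T[0,1] = -(-6)/(23) = +0.2609; T[0,0] = 0.
  T[0,:] = [+0.0000, +0.2609, +0.1304]
  T[1,:] = [-0.1667, +0.0000, +0.2222]
  T[2,:] = [-0.6000, +1.0000, +0.0000]
|roots of det(T-λI)|: 0.4699, 0.3468, 0.3468.
spectral radius ρ = 0.4699; 0.4699 < 1: convergent.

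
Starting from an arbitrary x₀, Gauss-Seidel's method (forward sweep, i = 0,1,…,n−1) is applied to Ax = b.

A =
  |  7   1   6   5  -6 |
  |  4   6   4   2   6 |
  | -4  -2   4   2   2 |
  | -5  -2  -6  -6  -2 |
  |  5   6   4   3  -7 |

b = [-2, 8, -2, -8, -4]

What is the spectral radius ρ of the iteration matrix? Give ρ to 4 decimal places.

1.1717

Split A = D + L + U, D = diag(7, 6, 4, -6, -7).
T_GS = -(D+L)⁻¹U: row 0 first, T[0,1] = -(1)/(7) = -0.1429; later rows by forward substitution.
  T[0,:] = [+0.0000 -0.1429 -0.8571 -0.7143 +0.8571]
  T[1,:] = [+0.0000 +0.0952 -0.0952 +0.1429 -1.5714]
  T[2,:] = [+0.0000 -0.0952 -0.9048 -1.1429 -0.4286]
  T[3,:] = [+0.0000 +0.1825 +1.6508 +1.6905 -0.0952]
  T[4,:] = [+0.0000 +0.0034 -0.5034 -0.3163 -1.0204]
moduli |λ_i(T)| = 1.1717, 0.6670, 0.6670, 0.0217, 0.0000.
ρ(T) = max|λ| = 1.1717; 1.1717 > 1 ⇒ diverges.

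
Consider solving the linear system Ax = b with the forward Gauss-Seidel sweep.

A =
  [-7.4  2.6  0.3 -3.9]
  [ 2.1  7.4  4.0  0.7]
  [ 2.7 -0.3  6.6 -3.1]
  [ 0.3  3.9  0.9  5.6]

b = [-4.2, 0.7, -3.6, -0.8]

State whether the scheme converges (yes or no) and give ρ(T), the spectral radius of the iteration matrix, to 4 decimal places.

yes, ρ = 0.7165

Diagonal D = diag(-7.4, 7.4, 6.6, 5.6); L, U strict lower/upper.
GS T = -(D+L)⁻¹U: row 0 first, T[0,3] = -(-3.9)/(-7.4) = -0.5270; later rows by forward substitution.
  T[0,:] = [+0.0000  +0.3514  +0.0405  -0.5270]
  T[1,:] = [+0.0000  -0.0997  -0.5520  +0.0550]
  T[2,:] = [+0.0000  -0.1483  -0.0417  +0.6878]
  T[3,:] = [+0.0000  +0.0744  +0.3890  -0.1206]
eigenvalue magnitudes: 0.7165, 0.4687, 0.0142, 0.0000.
spectral radius ρ = 0.7165; 0.7165 < 1 ⇒ converges.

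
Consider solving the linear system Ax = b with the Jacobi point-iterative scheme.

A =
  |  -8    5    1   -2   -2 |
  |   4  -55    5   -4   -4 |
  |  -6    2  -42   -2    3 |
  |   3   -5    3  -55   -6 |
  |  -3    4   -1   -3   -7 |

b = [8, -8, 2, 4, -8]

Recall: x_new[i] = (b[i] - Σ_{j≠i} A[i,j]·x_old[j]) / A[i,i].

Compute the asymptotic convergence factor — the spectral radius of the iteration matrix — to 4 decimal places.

Let D = diag(-8, -55, -42, -55, -7); L, U the strict triangles.
Jacobi: T = -D⁻¹(L+U), T[1,2] = -(5)/(-55) = +0.0909; T[1,1] = 0.
  T[0,:] = [+0.0000  +0.6250  +0.1250  -0.2500  -0.2500]
  T[1,:] = [+0.0727  +0.0000  +0.0909  -0.0727  -0.0727]
  T[2,:] = [-0.1429  +0.0476  +0.0000  -0.0476  +0.0714]
  T[3,:] = [+0.0545  -0.0909  +0.0545  +0.0000  -0.1091]
  T[4,:] = [-0.4286  +0.5714  -0.1429  -0.4286  +0.0000]
|roots of det(T-λI)|: 0.3482, 0.2457, 0.1696, 0.1632, 0.1089.
spectral radius ρ = 0.3482; 0.3482 < 1 ⇒ converges.

0.3482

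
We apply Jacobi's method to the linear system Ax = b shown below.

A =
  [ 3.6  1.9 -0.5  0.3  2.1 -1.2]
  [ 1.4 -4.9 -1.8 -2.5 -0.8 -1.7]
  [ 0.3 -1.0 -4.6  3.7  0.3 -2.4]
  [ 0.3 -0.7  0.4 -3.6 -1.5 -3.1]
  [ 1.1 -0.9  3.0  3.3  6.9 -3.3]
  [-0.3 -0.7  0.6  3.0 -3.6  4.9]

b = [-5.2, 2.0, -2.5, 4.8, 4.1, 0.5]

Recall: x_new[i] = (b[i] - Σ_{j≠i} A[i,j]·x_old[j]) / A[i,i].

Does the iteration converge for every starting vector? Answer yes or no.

Diagonal D = diag(3.6, -4.9, -4.6, -3.6, 6.9, 4.9); L, U strict lower/upper.
Jacobi: T = -D⁻¹(L+U), T[3,4] = -(-1.5)/(-3.6) = -0.4167; T[3,3] = 0.
  T[0,:] = [+0.0000, -0.5278, +0.1389, -0.0833, -0.5833, +0.3333]
  T[1,:] = [+0.2857, +0.0000, -0.3673, -0.5102, -0.1633, -0.3469]
  T[2,:] = [+0.0652, -0.2174, +0.0000, +0.8043, +0.0652, -0.5217]
  T[3,:] = [+0.0833, -0.1944, +0.1111, +0.0000, -0.4167, -0.8611]
  T[4,:] = [-0.1594, +0.1304, -0.4348, -0.4783, +0.0000, +0.4783]
  T[5,:] = [+0.0612, +0.1429, -0.1224, -0.6122, +0.7347, +0.0000]
|roots of det(T-λI)|: 1.4428, 0.7332, 0.5974, 0.5974, 0.3880, 0.3880.
spectral radius ρ = 1.4428; 1.4428 > 1 ⇒ diverges.

no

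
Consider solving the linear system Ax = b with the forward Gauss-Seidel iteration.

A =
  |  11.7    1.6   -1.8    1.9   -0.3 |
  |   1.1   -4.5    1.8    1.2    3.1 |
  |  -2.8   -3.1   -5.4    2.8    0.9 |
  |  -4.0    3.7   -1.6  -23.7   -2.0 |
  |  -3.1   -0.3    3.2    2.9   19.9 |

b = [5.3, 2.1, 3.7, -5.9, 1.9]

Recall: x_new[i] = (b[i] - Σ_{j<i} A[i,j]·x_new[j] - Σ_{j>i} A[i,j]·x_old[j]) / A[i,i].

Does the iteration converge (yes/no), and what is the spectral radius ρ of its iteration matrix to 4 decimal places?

Split A = D + L + U, D = diag(11.7, -4.5, -5.4, -23.7, 19.9).
GS T = -(D+L)⁻¹U: row 0 first, T[0,1] = -(1.6)/(11.7) = -0.1368; later rows by forward substitution.
  T[0,:] = [+0.0000  -0.1368  +0.1538  -0.1624  +0.0256]
  T[1,:] = [+0.0000  -0.0334  +0.4376  +0.2270  +0.6952]
  T[2,:] = [+0.0000  +0.0901  -0.3310  +0.4724  -0.2457]
  T[3,:] = [+0.0000  +0.0118  +0.0647  +0.0309  +0.0364]
  T[4,:] = [+0.0000  -0.0380  +0.0744  -0.1024  +0.0487]
|λ(T)| sorted: 0.3816, 0.1590, 0.0784, 0.0784, 0.0000.
ρ(T) = max|λ| = 0.3816; 0.3816 < 1 ⇒ converges.

yes, ρ = 0.3816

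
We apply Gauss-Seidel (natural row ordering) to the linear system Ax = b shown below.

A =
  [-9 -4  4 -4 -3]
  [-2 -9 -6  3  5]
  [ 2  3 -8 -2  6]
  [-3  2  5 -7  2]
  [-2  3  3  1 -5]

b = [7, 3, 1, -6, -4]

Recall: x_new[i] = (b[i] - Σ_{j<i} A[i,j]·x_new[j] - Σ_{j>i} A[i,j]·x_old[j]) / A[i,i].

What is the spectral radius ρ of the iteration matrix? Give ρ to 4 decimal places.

1.3777

Write A = D+L+U with D = diag(-9, -9, -8, -7, -5).
GS T = -(D+L)⁻¹U: row 0 first, T[0,2] = -(4)/(-9) = +0.4444; later rows by forward substitution.
  T[0,:] = [+0.0000 -0.4444 +0.4444 -0.4444 -0.3333]
  T[1,:] = [+0.0000 +0.0988 -0.7654 +0.4321 +0.6296]
  T[2,:] = [+0.0000 -0.0741 -0.1759 -0.1991 +0.9028]
  T[3,:] = [+0.0000 +0.1658 -0.5348 +0.1717 +1.2533]
  T[4,:] = [+0.0000 +0.2257 -0.8496 +0.3519 +1.3034]
|roots of det(T-λI)|: 1.3777, 0.2003, 0.2003, 0.1532, 0.0000.
ρ = 1.3777; 1.3777 > 1, so it fails to converge.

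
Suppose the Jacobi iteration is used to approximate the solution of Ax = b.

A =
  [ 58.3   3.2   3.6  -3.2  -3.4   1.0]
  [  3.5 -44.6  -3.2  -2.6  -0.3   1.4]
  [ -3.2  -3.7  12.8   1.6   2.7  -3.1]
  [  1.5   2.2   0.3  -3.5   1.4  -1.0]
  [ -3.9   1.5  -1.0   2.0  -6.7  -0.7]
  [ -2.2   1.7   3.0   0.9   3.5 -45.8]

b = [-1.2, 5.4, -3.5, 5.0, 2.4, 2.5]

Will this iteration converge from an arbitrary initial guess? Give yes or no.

yes

Let D = diag(58.3, -44.6, 12.8, -3.5, -6.7, -45.8); L, U the strict triangles.
Jacobi T = -D⁻¹(L+U): T[4,3] = -(2)/(-6.7) = +0.2985; T[4,4] = 0.
  T[0,:] = [+0.0000  -0.0549  -0.0617  +0.0549  +0.0583  -0.0172]
  T[1,:] = [+0.0785  +0.0000  -0.0717  -0.0583  -0.0067  +0.0314]
  T[2,:] = [+0.2500  +0.2891  +0.0000  -0.1250  -0.2109  +0.2422]
  T[3,:] = [+0.4286  +0.6286  +0.0857  +0.0000  +0.4000  -0.2857]
  T[4,:] = [-0.5821  +0.2239  -0.1493  +0.2985  +0.0000  -0.1045]
  T[5,:] = [-0.0480  +0.0371  +0.0655  +0.0197  +0.0764  +0.0000]
moduli |λ_i(T)| = 0.4004, 0.3006, 0.2849, 0.2849, 0.1085, 0.1085.
spectral radius ρ = 0.4004; 0.4004 < 1, so it converges for any x₀.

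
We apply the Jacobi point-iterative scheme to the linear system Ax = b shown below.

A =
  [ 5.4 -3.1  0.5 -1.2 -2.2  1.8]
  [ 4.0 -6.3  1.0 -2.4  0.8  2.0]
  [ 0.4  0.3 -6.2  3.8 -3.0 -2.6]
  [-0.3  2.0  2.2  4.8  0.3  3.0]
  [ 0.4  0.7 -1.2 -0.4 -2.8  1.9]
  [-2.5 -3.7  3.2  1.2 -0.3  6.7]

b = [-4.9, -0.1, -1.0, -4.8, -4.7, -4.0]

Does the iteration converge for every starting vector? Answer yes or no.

no

Let D = diag(5.4, -6.3, -6.2, 4.8, -2.8, 6.7); L, U the strict triangles.
T_J = -D⁻¹(L+U): T[3,2] = -(2.2)/(4.8) = -0.4583; T[3,3] = 0.
  T[0,:] = [+0.0000, +0.5741, -0.0926, +0.2222, +0.4074, -0.3333]
  T[1,:] = [+0.6349, +0.0000, +0.1587, -0.3810, +0.1270, +0.3175]
  T[2,:] = [+0.0645, +0.0484, +0.0000, +0.6129, -0.4839, -0.4194]
  T[3,:] = [+0.0625, -0.4167, -0.4583, +0.0000, -0.0625, -0.6250]
  T[4,:] = [+0.1429, +0.2500, -0.4286, -0.1429, +0.0000, +0.6786]
  T[5,:] = [+0.3731, +0.5522, -0.4776, -0.1791, +0.0448, +0.0000]
|eigenvalues of T|: 1.1590, 0.8161, 0.6761, 0.6761, 0.4450, 0.4450.
ρ(T) = max|λ| = 1.1590; 1.1590 > 1 ⇒ diverges.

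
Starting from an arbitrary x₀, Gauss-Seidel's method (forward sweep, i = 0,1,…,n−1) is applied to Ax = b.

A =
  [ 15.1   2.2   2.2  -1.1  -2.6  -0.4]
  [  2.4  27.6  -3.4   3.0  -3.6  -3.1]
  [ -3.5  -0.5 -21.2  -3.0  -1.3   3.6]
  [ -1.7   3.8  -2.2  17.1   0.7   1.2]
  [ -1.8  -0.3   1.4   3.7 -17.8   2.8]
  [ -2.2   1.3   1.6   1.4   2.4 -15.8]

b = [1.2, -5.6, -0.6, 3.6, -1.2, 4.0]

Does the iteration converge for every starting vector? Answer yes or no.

Diagonal D = diag(15.1, 27.6, -21.2, 17.1, -17.8, -15.8); L, U strict lower/upper.
Gauss-Seidel: T = -(D+L)⁻¹U, row 0 first, T[0,5] = -(-0.4)/(15.1) = +0.0265; later rows by forward substitution.
  T[0,:] = [+0.0000  -0.1457  -0.1457  +0.0728  +0.1722  +0.0265]
  T[1,:] = [+0.0000  +0.0127  +0.1359  -0.1150  +0.1155  +0.1100]
  T[2,:] = [+0.0000  +0.0238  +0.0208  -0.1508  -0.0925  +0.1628]
  T[3,:] = [+0.0000  -0.0142  -0.0420  +0.0134  -0.0614  -0.0710]
  T[4,:] = [+0.0000  +0.0134  +0.0054  -0.0145  -0.0394  +0.1508]
  T[5,:] = [+0.0000  +0.0245  +0.0307  -0.0359  -0.0353  +0.0385]
eigenvalue magnitudes: 0.2022, 0.0631, 0.0631, 0.0532, 0.0532, 0.0000.
ρ(T) = max|λ| = 0.2022; 0.2022 < 1: convergent.

yes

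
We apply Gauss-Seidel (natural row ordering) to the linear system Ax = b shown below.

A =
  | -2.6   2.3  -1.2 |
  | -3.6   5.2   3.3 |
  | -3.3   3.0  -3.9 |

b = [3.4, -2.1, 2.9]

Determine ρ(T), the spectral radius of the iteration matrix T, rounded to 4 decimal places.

0.8367

Split A = D + L + U, D = diag(-2.6, 5.2, -3.9).
Gauss-Seidel: T = -(D+L)⁻¹U, row 0 first, T[0,2] = -(-1.2)/(-2.6) = -0.4615; later rows by forward substitution.
  T[0,:] = [+0.0000  +0.8846  -0.4615]
  T[1,:] = [+0.0000  +0.6124  -0.9541]
  T[2,:] = [+0.0000  -0.2774  -0.3434]
moduli |λ_i(T)| = 0.8367, 0.5677, 0.0000.
ρ(T) = max|λ| = 0.8367; 0.8367 < 1: convergent.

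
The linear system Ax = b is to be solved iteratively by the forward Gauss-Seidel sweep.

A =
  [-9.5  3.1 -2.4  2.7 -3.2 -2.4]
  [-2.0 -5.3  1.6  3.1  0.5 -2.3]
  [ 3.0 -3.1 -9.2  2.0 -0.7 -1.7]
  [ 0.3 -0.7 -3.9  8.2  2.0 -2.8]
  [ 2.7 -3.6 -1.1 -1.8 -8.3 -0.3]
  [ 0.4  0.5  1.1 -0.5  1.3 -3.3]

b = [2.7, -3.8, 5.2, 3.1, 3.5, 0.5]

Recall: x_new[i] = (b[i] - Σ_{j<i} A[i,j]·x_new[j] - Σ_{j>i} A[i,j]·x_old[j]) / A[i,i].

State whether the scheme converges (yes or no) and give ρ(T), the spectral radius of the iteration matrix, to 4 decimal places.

yes, ρ = 0.6149

Write A = D+L+U with D = diag(-9.5, -5.3, -9.2, 8.2, -8.3, -3.3).
Gauss-Seidel: T = -(D+L)⁻¹U, row 0 first, T[0,5] = -(-2.4)/(-9.5) = -0.2526; later rows by forward substitution.
  T[0,:] = [+0.0000, +0.3263, -0.2526, +0.2842, -0.3368, -0.2526]
  T[1,:] = [+0.0000, -0.1231, +0.3972, +0.4777, +0.2214, -0.3386]
  T[2,:] = [+0.0000, +0.1479, -0.2162, +0.1491, -0.2605, -0.1531]
  T[3,:] = [+0.0000, +0.0479, -0.0597, +0.1013, -0.3366, +0.2490]
  T[4,:] = [+0.0000, +0.1296, -0.2129, -0.1565, -0.0981, -0.0052]
  T[5,:] = [+0.0000, +0.1140, -0.1173, +0.0795, -0.0818, -0.1727]
|λ(T)| sorted: 0.6149, 0.3205, 0.2238, 0.0228, 0.0228, 0.0000.
ρ = 0.6149; 0.6149 < 1 ⇒ converges.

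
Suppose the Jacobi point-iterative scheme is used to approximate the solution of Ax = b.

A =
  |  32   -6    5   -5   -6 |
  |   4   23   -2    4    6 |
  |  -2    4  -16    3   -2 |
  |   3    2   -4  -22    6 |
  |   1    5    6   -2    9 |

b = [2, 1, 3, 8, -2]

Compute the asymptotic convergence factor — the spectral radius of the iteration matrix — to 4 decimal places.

0.6640

Let D = diag(32, 23, -16, -22, 9); L, U the strict triangles.
Jacobi: T = -D⁻¹(L+U), T[4,3] = -(-2)/(9) = +0.2222; T[4,4] = 0.
  T[0,:] = [+0.0000 +0.1875 -0.1562 +0.1562 +0.1875]
  T[1,:] = [-0.1739 +0.0000 +0.0870 -0.1739 -0.2609]
  T[2,:] = [-0.1250 +0.2500 +0.0000 +0.1875 -0.1250]
  T[3,:] = [+0.1364 +0.0909 -0.1818 +0.0000 +0.2727]
  T[4,:] = [-0.1111 -0.5556 -0.6667 +0.2222 +0.0000]
moduli |λ_i(T)| = 0.6640, 0.4149, 0.2797, 0.2797, 0.0586.
ρ = 0.6640; 0.6640 < 1 ⇒ converges.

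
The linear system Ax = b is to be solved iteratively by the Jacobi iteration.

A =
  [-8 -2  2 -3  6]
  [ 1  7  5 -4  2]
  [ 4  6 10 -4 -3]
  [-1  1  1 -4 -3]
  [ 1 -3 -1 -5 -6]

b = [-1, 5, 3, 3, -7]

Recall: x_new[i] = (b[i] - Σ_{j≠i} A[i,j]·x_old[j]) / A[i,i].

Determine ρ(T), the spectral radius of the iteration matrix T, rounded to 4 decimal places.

1.2915

A = D + L + U where D = diag(-8, 7, 10, -4, -6).
Jacobi: T = -D⁻¹(L+U), T[4,1] = -(-3)/(-6) = -0.5000; T[4,4] = 0.
  T[0,:] = [+0.0000, -0.2500, +0.2500, -0.3750, +0.7500]
  T[1,:] = [-0.1429, +0.0000, -0.7143, +0.5714, -0.2857]
  T[2,:] = [-0.4000, -0.6000, +0.0000, +0.4000, +0.3000]
  T[3,:] = [-0.2500, +0.2500, +0.2500, +0.0000, -0.7500]
  T[4,:] = [+0.1667, -0.5000, -0.1667, -0.8333, +0.0000]
eigenvalue magnitudes: 1.2915, 0.7993, 0.7993, 0.5108, 0.2638.
ρ(T) = max|λ| = 1.2915; 1.2915 > 1: divergent.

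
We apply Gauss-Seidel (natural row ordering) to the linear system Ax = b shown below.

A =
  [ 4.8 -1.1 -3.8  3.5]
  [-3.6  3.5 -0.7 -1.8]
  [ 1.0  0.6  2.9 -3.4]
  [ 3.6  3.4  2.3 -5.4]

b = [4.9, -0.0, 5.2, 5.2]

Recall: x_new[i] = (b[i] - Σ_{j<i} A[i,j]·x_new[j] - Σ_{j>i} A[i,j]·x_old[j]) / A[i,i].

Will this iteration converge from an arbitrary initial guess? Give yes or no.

no

Split A = D + L + U, D = diag(4.8, 3.5, 2.9, -5.4).
Gauss-Seidel: T = -(D+L)⁻¹U, row 0 first, T[0,3] = -(3.5)/(4.8) = -0.7292; later rows by forward substitution.
  T[0,:] = [+0.0000 +0.2292 +0.7917 -0.7292]
  T[1,:] = [+0.0000 +0.2357 +1.0143 -0.2357]
  T[2,:] = [+0.0000 -0.1278 -0.4828 +1.4726]
  T[3,:] = [+0.0000 +0.2468 +0.9607 -0.0073]
eigenvalue magnitudes: 1.2793, 1.0515, 0.0266, 0.0000.
spectral radius ρ = 1.2793; 1.2793 > 1: divergent.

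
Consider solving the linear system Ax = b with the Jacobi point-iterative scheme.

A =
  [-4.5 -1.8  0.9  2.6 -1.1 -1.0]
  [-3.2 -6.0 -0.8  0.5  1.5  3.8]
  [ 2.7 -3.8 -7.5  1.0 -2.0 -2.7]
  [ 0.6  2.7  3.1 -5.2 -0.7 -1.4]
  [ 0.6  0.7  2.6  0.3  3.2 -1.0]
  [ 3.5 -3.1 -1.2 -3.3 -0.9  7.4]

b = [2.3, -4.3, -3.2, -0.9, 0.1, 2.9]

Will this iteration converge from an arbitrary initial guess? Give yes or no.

Let D = diag(-4.5, -6, -7.5, -5.2, 3.2, 7.4); L, U the strict triangles.
Jacobi T = -D⁻¹(L+U): T[1,0] = -(-3.2)/(-6) = -0.5333; T[1,1] = 0.
  T[0,:] = [+0.0000  -0.4000  +0.2000  +0.5778  -0.2444  -0.2222]
  T[1,:] = [-0.5333  +0.0000  -0.1333  +0.0833  +0.2500  +0.6333]
  T[2,:] = [+0.3600  -0.5067  +0.0000  +0.1333  -0.2667  -0.3600]
  T[3,:] = [+0.1154  +0.5192  +0.5962  +0.0000  -0.1346  -0.2692]
  T[4,:] = [-0.1875  -0.2188  -0.8125  -0.0938  +0.0000  +0.3125]
  T[5,:] = [-0.4730  +0.4189  +0.1622  +0.4459  +0.1216  +0.0000]
|roots of det(T-λI)|: 1.2056, 0.5920, 0.5920, 0.2356, 0.1284, 0.1284.
ρ(T) = max|λ| = 1.2056; 1.2056 > 1: divergent.

no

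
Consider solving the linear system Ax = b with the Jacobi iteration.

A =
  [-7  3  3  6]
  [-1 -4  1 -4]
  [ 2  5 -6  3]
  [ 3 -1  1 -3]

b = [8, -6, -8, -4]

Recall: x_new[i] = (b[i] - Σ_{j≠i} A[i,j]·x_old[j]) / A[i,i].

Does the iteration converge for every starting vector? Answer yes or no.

A = D + L + U where D = diag(-7, -4, -6, -3).
Jacobi T = -D⁻¹(L+U): T[1,0] = -(-1)/(-4) = -0.2500; T[1,1] = 0.
  T[0,:] = [+0.0000  +0.4286  +0.4286  +0.8571]
  T[1,:] = [-0.2500  +0.0000  +0.2500  -1.0000]
  T[2,:] = [+0.3333  +0.8333  +0.0000  +0.5000]
  T[3,:] = [+1.0000  -0.3333  +0.3333  +0.0000]
|roots of det(T-λI)|: 1.2383, 0.9575, 0.9575, 0.5505.
spectral radius ρ = 1.2383; 1.2383 > 1: divergent.

no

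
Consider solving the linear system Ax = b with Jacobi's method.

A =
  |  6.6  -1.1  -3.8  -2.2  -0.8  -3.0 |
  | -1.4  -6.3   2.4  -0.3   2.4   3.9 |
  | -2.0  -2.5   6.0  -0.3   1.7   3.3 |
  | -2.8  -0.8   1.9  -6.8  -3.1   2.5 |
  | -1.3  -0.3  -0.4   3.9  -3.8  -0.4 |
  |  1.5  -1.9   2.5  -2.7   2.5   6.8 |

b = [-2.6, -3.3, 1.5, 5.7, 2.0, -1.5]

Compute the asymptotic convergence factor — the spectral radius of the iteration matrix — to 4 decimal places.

1.1834

A = D + L + U where D = diag(6.6, -6.3, 6, -6.8, -3.8, 6.8).
T_J = -D⁻¹(L+U): T[3,4] = -(-3.1)/(-6.8) = -0.4559; T[3,3] = 0.
  T[0,:] = [+0.0000, +0.1667, +0.5758, +0.3333, +0.1212, +0.4545]
  T[1,:] = [-0.2222, +0.0000, +0.3810, -0.0476, +0.3810, +0.6190]
  T[2,:] = [+0.3333, +0.4167, +0.0000, +0.0500, -0.2833, -0.5500]
  T[3,:] = [-0.4118, -0.1176, +0.2794, +0.0000, -0.4559, +0.3676]
  T[4,:] = [-0.3421, -0.0789, -0.1053, +1.0263, +0.0000, -0.1053]
  T[5,:] = [-0.2206, +0.2794, -0.3676, +0.3971, -0.3676, +0.0000]
moduli |λ_i(T)| = 1.1834, 0.8663, 0.8663, 0.4862, 0.4862, 0.1779.
spectral radius ρ = 1.1834; 1.1834 > 1 ⇒ diverges.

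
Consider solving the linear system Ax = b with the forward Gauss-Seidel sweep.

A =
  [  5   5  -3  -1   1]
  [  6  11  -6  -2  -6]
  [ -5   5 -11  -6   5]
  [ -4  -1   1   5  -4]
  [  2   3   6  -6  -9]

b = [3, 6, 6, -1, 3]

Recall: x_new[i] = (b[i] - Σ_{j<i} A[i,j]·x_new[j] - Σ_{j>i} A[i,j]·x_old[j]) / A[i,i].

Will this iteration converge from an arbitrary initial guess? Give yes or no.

no

Diagonal D = diag(5, 11, -11, 5, -9); L, U strict lower/upper.
T_GS = -(D+L)⁻¹U: row 0 first, T[0,3] = -(-1)/(5) = +0.2000; later rows by forward substitution.
  T[0,:] = [+0.0000, -1.0000, +0.6000, +0.2000, -0.2000]
  T[1,:] = [+0.0000, +0.5455, +0.2182, +0.0727, +0.6545]
  T[2,:] = [+0.0000, +0.7025, -0.1736, -0.6033, +0.8430]
  T[3,:] = [+0.0000, -0.8314, +0.5583, +0.2952, +0.6023]
  T[4,:] = [+0.0000, +0.9822, -0.2819, -0.5303, +0.3342]
|eigenvalues of T|: 1.2340, 0.8201, 0.8201, 0.0637, 0.0000.
ρ = 1.2340; 1.2340 > 1, so it fails to converge.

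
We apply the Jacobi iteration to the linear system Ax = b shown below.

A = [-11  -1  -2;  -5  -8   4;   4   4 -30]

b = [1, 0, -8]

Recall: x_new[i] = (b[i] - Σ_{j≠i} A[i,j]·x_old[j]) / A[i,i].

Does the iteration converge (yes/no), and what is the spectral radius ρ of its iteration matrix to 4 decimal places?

yes, ρ = 0.3535

A = D + L + U where D = diag(-11, -8, -30).
T_J = -D⁻¹(L+U): T[0,2] = -(-2)/(-11) = -0.1818; T[0,0] = 0.
  T[0,:] = [+0.0000  -0.0909  -0.1818]
  T[1,:] = [-0.6250  +0.0000  +0.5000]
  T[2,:] = [+0.1333  +0.1333  +0.0000]
moduli |λ_i(T)| = 0.3535, 0.2511, 0.1024.
spectral radius ρ = 0.3535; 0.3535 < 1: convergent.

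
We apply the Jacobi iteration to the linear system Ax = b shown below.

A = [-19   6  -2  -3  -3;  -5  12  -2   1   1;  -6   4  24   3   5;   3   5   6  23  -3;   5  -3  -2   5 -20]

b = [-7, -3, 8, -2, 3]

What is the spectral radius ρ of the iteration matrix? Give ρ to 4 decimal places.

0.5441

Split A = D + L + U, D = diag(-19, 12, 24, 23, -20).
T_J = -D⁻¹(L+U): T[2,3] = -(3)/(24) = -0.1250; T[2,2] = 0.
  T[0,:] = [+0.0000 +0.3158 -0.1053 -0.1579 -0.1579]
  T[1,:] = [+0.4167 +0.0000 +0.1667 -0.0833 -0.0833]
  T[2,:] = [+0.2500 -0.1667 +0.0000 -0.1250 -0.2083]
  T[3,:] = [-0.1304 -0.2174 -0.2609 +0.0000 +0.1304]
  T[4,:] = [+0.2500 -0.1500 -0.1000 +0.2500 +0.0000]
eigenvalue magnitudes: 0.5441, 0.3968, 0.3968, 0.1910, 0.1905.
spectral radius ρ = 0.5441; 0.5441 < 1: convergent.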